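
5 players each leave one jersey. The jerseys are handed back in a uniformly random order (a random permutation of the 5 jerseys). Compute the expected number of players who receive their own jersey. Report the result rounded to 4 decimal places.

1.0000

Let Xᵢ = 1 if person i gets their own jersey. For each i, P(Xᵢ=1) = 1/5.
By linearity of expectation, E[X₁+…+X_5] = 5·(1/5) = 1.
≈ 1.0000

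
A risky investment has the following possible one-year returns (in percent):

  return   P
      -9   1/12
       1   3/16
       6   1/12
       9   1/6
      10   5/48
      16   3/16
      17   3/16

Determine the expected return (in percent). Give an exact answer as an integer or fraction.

E[X] = (1/12)·(-9) + (3/16)·1 + (1/12)·6 + (1/6)·9 + (5/48)·10 + (3/16)·16 + (3/16)·17
     = 26/3

26/3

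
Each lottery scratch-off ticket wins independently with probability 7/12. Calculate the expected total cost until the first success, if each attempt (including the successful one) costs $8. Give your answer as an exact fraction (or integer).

E[#attempts] = 1/p = 12/7; E[cost] = 8·12/7 = 96/7.

96/7 dollars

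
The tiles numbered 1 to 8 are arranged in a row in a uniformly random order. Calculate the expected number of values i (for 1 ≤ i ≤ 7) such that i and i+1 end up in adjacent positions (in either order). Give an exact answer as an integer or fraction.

For each i ∈ {1,…,7}, let Xᵢ = 1 if i and i+1 are adjacent. P(Xᵢ=1) = 2·(8−1)!/8! = 2/8.
By linearity, E[ΣXᵢ] = (7)·(2/8) = 7/4.

7/4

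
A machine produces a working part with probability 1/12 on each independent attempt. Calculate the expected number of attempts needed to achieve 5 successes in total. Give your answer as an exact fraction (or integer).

By linearity (sum of 5 independent geometric waits), E[trials] = 5/p = 5/(1/12) = 60.

60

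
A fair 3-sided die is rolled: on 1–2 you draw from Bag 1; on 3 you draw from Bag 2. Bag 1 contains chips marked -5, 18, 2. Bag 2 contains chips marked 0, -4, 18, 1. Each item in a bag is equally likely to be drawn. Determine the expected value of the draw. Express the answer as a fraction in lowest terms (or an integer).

E[X | Bag 1] = (-5 + 18 + 2)/3 = 5
E[X | Bag 2] = (0 − 4 + 18 + 1)/4 = 15/4
E[X] = (2/3)·5 + (1/3)·15/4 = 55/12

55/12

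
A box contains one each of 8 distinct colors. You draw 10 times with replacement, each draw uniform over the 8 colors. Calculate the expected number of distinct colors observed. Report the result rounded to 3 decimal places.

Let Xⱼ=1 if type j appears at least once. P(Xⱼ=1) = 1 − ((8−1)/8)^10 = 791266575/1073741824.
E[#distinct] = 8·791266575/1073741824 = 791266575/134217728.
≈ 5.895

5.895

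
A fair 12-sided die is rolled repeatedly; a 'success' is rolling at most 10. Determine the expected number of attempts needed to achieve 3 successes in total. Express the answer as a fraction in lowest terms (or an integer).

18/5

By linearity (sum of 3 independent geometric waits), E[trials] = 3/p = 3/(5/6) = 18/5.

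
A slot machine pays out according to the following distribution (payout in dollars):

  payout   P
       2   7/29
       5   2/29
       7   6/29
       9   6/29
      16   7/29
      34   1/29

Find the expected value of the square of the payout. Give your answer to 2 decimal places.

131.24

E[X²] = (7/29)·4 + (2/29)·25 + (6/29)·49 + (6/29)·81 + (7/29)·256 + (1/29)·1156
     = 3806/29 ≈ 131.24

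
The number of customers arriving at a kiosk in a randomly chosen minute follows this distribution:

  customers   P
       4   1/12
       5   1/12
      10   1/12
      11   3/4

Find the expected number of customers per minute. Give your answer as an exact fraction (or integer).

E[X] = (1/12)·4 + (1/12)·5 + (1/12)·10 + (3/4)·11
     = 59/6

59/6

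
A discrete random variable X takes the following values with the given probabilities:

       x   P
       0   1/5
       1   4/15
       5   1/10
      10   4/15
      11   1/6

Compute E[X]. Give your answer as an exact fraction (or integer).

79/15

E[X] = (1/5)·0 + (4/15)·1 + (1/10)·5 + (4/15)·10 + (1/6)·11
     = 79/15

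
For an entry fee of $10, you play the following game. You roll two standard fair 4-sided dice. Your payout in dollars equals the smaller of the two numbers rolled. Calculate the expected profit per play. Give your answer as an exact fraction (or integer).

Distribution of the smaller of the two numbers rolled: 1 w.p. 7/16, 2 w.p. 5/16, 3 w.p. 3/16, 4 w.p. 1/16
E[payout] = (7/16)·1 + (5/16)·2 + (3/16)·3 + (1/16)·4 = 15/8
Expected profit = 15/8 − 10 = -65/8

-65/8 dollars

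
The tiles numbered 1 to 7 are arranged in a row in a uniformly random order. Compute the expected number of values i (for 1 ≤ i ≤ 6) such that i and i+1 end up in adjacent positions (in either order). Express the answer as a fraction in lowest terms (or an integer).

For each i ∈ {1,…,6}, let Xᵢ = 1 if i and i+1 are adjacent. P(Xᵢ=1) = 2·(7−1)!/7! = 2/7.
By linearity, E[ΣXᵢ] = (6)·(2/7) = 12/7.

12/7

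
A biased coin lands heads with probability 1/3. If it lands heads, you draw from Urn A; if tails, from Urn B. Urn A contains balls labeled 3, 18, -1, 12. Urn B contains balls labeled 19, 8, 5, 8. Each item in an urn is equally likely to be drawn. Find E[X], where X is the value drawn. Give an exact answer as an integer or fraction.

28/3

E[X | Urn A] = (3 + 18 − 1 + 12)/4 = 8
E[X | Urn B] = (19 + 8 + 5 + 8)/4 = 10
E[X] = (1/3)·8 + (2/3)·10 = 28/3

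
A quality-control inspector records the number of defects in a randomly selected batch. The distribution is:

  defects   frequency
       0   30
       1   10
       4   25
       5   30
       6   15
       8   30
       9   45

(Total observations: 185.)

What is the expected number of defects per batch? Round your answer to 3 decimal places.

5.378

Total = 185, so P(defects=0) = 30/185, etc.
E[X] = (6/37)·0 + (2/37)·1 + (5/37)·4 + (6/37)·5 + (3/37)·6 + (6/37)·8 + (9/37)·9
     = 199/37 ≈ 5.378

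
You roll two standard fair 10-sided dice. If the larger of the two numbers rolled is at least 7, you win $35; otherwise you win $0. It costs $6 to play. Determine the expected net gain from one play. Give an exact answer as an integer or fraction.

E[payout] = (9/25)·0 + (16/25)·35 = 112/5
Expected profit = 112/5 − 6 = 82/5

82/5 dollars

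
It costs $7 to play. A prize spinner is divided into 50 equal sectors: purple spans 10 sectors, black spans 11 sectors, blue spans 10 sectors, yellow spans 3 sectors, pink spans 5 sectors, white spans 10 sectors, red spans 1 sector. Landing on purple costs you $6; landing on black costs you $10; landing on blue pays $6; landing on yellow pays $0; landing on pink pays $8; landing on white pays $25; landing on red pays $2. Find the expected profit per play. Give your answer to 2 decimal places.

-$3.36

E[payout] = (10/50)·(-6) + (11/50)·(-10) + (10/50)·6 + (3/50)·0 + (5/50)·8 + (10/50)·25 + (1/50)·2 = 91/25
Expected profit = 91/25 − 7 = -84/25 ≈ -$3.36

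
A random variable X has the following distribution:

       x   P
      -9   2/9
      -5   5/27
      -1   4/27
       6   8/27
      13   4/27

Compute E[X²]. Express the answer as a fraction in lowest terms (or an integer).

E[X²] = (2/9)·81 + (5/27)·25 + (4/27)·1 + (8/27)·36 + (4/27)·169
     = 1579/27

1579/27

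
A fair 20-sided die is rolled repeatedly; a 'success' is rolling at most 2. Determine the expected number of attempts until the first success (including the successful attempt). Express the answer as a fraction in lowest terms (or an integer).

For a geometric distribution, E[trials] = 1/p = 1/(1/10) = 10.

10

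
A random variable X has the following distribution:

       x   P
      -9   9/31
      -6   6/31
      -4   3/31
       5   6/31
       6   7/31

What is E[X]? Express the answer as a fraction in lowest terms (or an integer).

-57/31

E[X] = (9/31)·(-9) + (6/31)·(-6) + (3/31)·(-4) + (6/31)·5 + (7/31)·6
     = -57/31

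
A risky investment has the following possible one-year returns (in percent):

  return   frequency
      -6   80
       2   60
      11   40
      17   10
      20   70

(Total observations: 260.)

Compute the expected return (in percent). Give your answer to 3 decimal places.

Total = 260, so P(return=-6) = 80/260, etc.
E[X] = (4/13)·(-6) + (3/13)·2 + (2/13)·11 + (1/26)·17 + (7/26)·20
     = 165/26 ≈ 6.346

6.346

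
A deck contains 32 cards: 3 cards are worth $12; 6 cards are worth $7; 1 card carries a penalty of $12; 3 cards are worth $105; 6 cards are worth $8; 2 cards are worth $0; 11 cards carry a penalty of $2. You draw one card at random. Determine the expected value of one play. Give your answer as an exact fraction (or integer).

E[payout] = (3/32)·12 + (6/32)·7 + (1/32)·(-12) + (3/32)·105 + (6/32)·8 + (2/32)·0 + (11/32)·(-2) = 407/32

407/32 dollars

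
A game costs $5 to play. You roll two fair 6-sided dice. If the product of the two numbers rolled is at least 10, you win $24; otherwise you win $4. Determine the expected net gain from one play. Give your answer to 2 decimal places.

E[payout] = (17/36)·4 + (19/36)·24 = 131/9
Expected profit = 131/9 − 5 = 86/9 ≈ $9.56

$9.56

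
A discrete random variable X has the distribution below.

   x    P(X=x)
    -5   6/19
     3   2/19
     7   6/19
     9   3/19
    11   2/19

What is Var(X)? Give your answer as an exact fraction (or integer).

E[X] = (6/19)·(-5) + (2/19)·3 + (6/19)·7 + (3/19)·9 + (2/19)·11 = 67/19
E[X²] = (6/19)·25 + (2/19)·9 + (6/19)·49 + (3/19)·81 + (2/19)·121 = 947/19
Var(X) = 947/19 − (67/19)² = 13504/361

13504/361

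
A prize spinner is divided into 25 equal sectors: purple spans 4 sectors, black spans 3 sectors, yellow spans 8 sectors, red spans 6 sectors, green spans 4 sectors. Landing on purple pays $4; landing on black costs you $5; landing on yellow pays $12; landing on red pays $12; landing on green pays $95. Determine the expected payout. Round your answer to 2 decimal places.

$21.96

E[payout] = (4/25)·4 + (3/25)·(-5) + (8/25)·12 + (6/25)·12 + (4/25)·95 = 549/25
≈ $21.96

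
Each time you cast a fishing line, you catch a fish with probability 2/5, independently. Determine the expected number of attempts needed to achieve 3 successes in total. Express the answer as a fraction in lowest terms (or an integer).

15/2

By linearity (sum of 3 independent geometric waits), E[trials] = 3/p = 3/(2/5) = 15/2.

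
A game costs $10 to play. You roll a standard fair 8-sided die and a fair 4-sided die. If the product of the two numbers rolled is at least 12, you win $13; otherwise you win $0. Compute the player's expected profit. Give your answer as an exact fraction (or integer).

E[payout] = (9/16)·0 + (7/16)·13 = 91/16
Expected profit = 91/16 − 10 = -69/16

-69/16 dollars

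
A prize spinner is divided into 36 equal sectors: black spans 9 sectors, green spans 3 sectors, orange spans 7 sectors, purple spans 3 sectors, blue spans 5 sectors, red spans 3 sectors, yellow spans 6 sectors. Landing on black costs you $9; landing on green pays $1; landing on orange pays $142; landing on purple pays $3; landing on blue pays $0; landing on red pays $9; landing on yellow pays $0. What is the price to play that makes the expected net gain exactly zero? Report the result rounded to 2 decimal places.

$26.44

E[payout] = (9/36)·(-9) + (3/36)·1 + (7/36)·142 + (3/36)·3 + (5/36)·0 + (3/36)·9 + (6/36)·0 = 238/9
Fair fee = E[payout] = 238/9 ≈ $26.44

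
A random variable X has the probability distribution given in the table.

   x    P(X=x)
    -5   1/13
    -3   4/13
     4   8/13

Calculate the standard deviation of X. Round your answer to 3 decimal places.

E[X] = 15/13, E[X²] = 189/13
Var(X) = E[X²] − (E[X])² = 189/13 − 225/169 = 2232/169
SD(X) = √(2232/169) ≈ 3.634

3.634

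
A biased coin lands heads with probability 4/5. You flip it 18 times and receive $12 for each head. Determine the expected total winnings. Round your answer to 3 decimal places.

E[#heads] = 18·4/5 = 72/5 (linearity over flips).
E[winnings] = 12·72/5 = 864/5.
≈ 172.800

$172.800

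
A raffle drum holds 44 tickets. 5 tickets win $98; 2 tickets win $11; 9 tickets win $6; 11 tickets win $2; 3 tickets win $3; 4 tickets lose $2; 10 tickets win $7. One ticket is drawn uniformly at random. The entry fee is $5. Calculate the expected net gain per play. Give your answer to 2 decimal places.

E[payout] = (5/44)·98 + (2/44)·11 + (9/44)·6 + (11/44)·2 + (3/44)·3 + (4/44)·(-2) + (10/44)·7 = 659/44
Expected profit = 659/44 − 5 = 439/44 ≈ $9.98

$9.98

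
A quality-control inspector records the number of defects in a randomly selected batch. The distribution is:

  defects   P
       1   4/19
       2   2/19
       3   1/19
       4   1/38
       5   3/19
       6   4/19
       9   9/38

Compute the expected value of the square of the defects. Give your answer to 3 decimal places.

E[X²] = (4/19)·1 + (2/19)·4 + (1/19)·9 + (1/38)·16 + (3/19)·25 + (4/19)·36 + (9/38)·81
     = 1225/38 ≈ 32.237

32.237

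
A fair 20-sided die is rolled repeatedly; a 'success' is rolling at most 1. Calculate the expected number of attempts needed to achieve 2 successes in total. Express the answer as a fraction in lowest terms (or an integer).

By linearity (sum of 2 independent geometric waits), E[trials] = 2/p = 2/(1/20) = 40.

40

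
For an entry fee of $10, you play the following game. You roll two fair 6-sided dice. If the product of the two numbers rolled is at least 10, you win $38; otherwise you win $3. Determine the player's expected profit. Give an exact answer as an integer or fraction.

413/36 dollars

E[payout] = (17/36)·3 + (19/36)·38 = 773/36
Expected profit = 773/36 − 10 = 413/36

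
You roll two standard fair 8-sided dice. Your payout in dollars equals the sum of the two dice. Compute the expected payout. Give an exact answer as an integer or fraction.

$9

Distribution of the sum of the two dice: 2 w.p. 1/64, 3 w.p. 1/32, 4 w.p. 3/64, 5 w.p. 1/16, 6 w.p. 5/64, 7 w.p. 3/32, …
E[payout] = (1/64)·2 + (1/32)·3 + (3/64)·4 + (1/16)·5 + (5/64)·6 + (3/32)·7 + (7/64)·8 + (1/8)·9 + (7/64)·10 + (3/32)·11 + (5/64)·12 + (1/16)·13 + (3/64)·14 + (1/32)·15 + (1/64)·16 = 9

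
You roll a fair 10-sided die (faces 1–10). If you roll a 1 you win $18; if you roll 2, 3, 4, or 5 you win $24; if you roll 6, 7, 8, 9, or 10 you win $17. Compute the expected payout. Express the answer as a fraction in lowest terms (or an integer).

E[payout] = (1/2)·17 + (1/10)·18 + (2/5)·24 = 199/10

199/10 dollars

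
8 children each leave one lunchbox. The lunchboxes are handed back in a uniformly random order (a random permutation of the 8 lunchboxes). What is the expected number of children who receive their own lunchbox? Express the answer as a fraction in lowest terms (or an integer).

Let Xᵢ = 1 if person i gets their own lunchbox. For each i, P(Xᵢ=1) = 1/8.
By linearity of expectation, E[X₁+…+X_8] = 8·(1/8) = 1.

1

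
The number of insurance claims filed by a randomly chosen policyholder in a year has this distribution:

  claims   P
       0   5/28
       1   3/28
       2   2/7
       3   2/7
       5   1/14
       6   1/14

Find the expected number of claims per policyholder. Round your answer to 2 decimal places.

E[X] = (5/28)·0 + (3/28)·1 + (2/7)·2 + (2/7)·3 + (1/14)·5 + (1/14)·6
     = 65/28 ≈ 2.32

2.32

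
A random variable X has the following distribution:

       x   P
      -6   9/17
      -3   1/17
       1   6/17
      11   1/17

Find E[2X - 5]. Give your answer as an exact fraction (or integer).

-165/17

E[2x-5] = (9/17)·(-17) + (1/17)·(-11) + (6/17)·(-3) + (1/17)·17
     = -165/17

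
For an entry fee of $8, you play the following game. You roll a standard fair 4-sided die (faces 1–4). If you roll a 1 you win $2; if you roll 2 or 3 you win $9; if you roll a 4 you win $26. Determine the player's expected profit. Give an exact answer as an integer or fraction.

7/2 dollars

E[payout] = (1/4)·2 + (1/2)·9 + (1/4)·26 = 23/2
Expected profit = 23/2 − 8 = 7/2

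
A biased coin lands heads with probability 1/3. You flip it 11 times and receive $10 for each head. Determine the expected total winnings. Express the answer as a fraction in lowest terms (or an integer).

E[#heads] = 11·1/3 = 11/3 (linearity over flips).
E[winnings] = 10·11/3 = 110/3.

110/3 dollars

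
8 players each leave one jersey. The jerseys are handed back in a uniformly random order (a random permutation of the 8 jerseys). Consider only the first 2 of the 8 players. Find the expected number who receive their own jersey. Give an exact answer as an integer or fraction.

1/4

Let Xᵢ = 1 if person i gets their own jersey. For each i, P(Xᵢ=1) = 1/8.
By linearity of expectation, E[X₁+…+X_2] = 2·(1/8) = 1/4.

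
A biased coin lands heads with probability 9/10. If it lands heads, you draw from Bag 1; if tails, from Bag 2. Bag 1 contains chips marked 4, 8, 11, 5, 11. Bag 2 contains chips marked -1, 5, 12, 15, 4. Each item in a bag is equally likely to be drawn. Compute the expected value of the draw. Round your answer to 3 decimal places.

E[X | Bag 1] = (4 + 8 + 11 + 5 + 11)/5 = 39/5
E[X | Bag 2] = (-1 + 5 + 12 + 15 + 4)/5 = 7
E[X] = (9/10)·39/5 + (1/10)·7 = 193/25 ≈ 7.720

7.720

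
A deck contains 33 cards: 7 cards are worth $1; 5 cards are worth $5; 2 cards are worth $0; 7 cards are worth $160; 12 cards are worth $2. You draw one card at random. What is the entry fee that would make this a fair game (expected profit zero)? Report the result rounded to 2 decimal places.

E[payout] = (7/33)·1 + (5/33)·5 + (2/33)·0 + (7/33)·160 + (12/33)·2 = 392/11
Fair fee = E[payout] = 392/11 ≈ $35.64

$35.64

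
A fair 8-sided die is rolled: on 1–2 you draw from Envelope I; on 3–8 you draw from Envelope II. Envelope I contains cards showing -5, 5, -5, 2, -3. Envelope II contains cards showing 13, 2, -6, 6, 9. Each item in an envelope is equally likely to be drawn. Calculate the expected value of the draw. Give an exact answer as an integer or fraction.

E[X | Envelope I] = (-5 + 5 − 5 + 2 − 3)/5 = -6/5
E[X | Envelope II] = (13 + 2 − 6 + 6 + 9)/5 = 24/5
E[X] = (1/4)·(-6/5) + (3/4)·24/5 = 33/10

33/10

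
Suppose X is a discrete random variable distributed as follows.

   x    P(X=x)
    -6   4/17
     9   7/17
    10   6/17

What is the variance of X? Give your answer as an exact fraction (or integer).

E[X] = (4/17)·(-6) + (7/17)·9 + (6/17)·10 = 99/17
E[X²] = (4/17)·36 + (7/17)·81 + (6/17)·100 = 1311/17
Var(X) = 1311/17 − (99/17)² = 12486/289

12486/289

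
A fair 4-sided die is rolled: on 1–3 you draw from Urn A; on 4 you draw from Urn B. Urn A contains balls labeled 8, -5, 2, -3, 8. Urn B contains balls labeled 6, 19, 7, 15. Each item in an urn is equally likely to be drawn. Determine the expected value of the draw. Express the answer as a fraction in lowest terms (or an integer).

E[X | Urn A] = (8 − 5 + 2 − 3 + 8)/5 = 2
E[X | Urn B] = (6 + 19 + 7 + 15)/4 = 47/4
E[X] = (3/4)·2 + (1/4)·47/4 = 71/16

71/16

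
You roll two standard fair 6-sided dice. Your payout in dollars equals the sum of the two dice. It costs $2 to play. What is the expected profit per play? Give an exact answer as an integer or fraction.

$5

Distribution of the sum of the two dice: 2 w.p. 1/36, 3 w.p. 1/18, 4 w.p. 1/12, 5 w.p. 1/9, 6 w.p. 5/36, 7 w.p. 1/6, …
E[payout] = (1/36)·2 + (1/18)·3 + (1/12)·4 + (1/9)·5 + (5/36)·6 + (1/6)·7 + (5/36)·8 + (1/9)·9 + (1/12)·10 + (1/18)·11 + (1/36)·12 = 7
Expected profit = 7 − 2 = 5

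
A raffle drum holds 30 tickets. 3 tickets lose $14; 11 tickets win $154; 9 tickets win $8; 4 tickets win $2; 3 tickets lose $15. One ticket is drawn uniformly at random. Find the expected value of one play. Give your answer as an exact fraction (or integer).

E[payout] = (3/30)·(-14) + (11/30)·154 + (9/30)·8 + (4/30)·2 + (3/30)·(-15) = 1687/30

1687/30 dollars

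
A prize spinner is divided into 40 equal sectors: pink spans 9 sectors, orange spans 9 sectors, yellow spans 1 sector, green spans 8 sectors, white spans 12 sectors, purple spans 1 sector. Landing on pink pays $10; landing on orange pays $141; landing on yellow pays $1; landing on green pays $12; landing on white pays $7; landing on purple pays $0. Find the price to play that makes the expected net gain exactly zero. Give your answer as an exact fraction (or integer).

E[payout] = (9/40)·10 + (9/40)·141 + (1/40)·1 + (8/40)·12 + (12/40)·7 + (1/40)·0 = 77/2
Fair fee = E[payout] = 77/2

77/2 dollars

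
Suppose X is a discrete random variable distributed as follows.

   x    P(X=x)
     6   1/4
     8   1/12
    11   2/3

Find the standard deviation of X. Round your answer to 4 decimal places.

E[X] = 19/2, E[X²] = 95
Var(X) = E[X²] − (E[X])² = 95 − 361/4 = 19/4
SD(X) = √(19/4) ≈ 2.1794

2.1794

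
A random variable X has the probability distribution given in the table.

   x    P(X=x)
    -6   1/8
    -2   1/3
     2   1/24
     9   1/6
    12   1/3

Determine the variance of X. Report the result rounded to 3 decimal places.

50.139

E[X] = (1/8)·(-6) + (1/3)·(-2) + (1/24)·2 + (1/6)·9 + (1/3)·12 = 25/6
E[X²] = (1/8)·36 + (1/3)·4 + (1/24)·4 + (1/6)·81 + (1/3)·144 = 135/2
Var(X) = 135/2 − (25/6)² = 1805/36 ≈ 50.139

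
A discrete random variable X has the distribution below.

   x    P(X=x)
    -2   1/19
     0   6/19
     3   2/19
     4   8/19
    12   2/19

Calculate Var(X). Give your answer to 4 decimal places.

E[X] = (1/19)·(-2) + (6/19)·0 + (2/19)·3 + (8/19)·4 + (2/19)·12 = 60/19
E[X²] = (1/19)·4 + (6/19)·0 + (2/19)·9 + (8/19)·16 + (2/19)·144 = 438/19
Var(X) = 438/19 − (60/19)² = 4722/361 ≈ 13.0803

13.0803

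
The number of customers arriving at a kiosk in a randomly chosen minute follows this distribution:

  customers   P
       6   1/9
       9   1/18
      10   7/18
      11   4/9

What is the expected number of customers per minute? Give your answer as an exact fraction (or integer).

179/18

E[X] = (1/9)·6 + (1/18)·9 + (7/18)·10 + (4/9)·11
     = 179/18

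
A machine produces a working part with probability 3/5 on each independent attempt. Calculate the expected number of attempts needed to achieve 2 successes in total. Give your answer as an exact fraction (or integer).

10/3

By linearity (sum of 2 independent geometric waits), E[trials] = 2/p = 2/(3/5) = 10/3.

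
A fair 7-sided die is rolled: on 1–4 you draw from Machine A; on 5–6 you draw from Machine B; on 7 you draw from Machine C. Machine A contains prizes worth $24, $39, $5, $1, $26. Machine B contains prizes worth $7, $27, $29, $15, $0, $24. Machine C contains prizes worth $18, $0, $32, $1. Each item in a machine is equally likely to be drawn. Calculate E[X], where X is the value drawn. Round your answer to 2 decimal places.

$17.54

E[X | Machine A] = (24 + 39 + 5 + 1 + 26)/5 = 19
E[X | Machine B] = (7 + 27 + 29 + 15 + 0 + 24)/6 = 17
E[X | Machine C] = (18 + 0 + 32 + 1)/4 = 51/4
E[X] = (4/7)·19 + (2/7)·17 + (1/7)·51/4 = 491/28 ≈ 17.54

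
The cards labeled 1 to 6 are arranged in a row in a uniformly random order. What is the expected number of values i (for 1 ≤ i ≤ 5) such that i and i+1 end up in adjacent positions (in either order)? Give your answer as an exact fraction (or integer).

5/3

For each i ∈ {1,…,5}, let Xᵢ = 1 if i and i+1 are adjacent. P(Xᵢ=1) = 2·(6−1)!/6! = 2/6.
By linearity, E[ΣXᵢ] = (5)·(2/6) = 5/3.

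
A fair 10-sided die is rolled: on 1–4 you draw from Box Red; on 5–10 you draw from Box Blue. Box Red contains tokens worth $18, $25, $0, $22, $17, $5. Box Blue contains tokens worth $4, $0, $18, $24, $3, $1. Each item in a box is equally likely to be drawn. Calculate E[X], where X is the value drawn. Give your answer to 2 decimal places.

E[X | Box Red] = (18 + 25 + 0 + 22 + 17 + 5)/6 = 29/2
E[X | Box Blue] = (4 + 0 + 18 + 24 + 3 + 1)/6 = 25/3
E[X] = (2/5)·29/2 + (3/5)·25/3 = 54/5 ≈ 10.80

$10.80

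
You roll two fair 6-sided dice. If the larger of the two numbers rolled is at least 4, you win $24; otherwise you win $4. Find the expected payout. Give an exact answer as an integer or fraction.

E[payout] = (1/4)·4 + (3/4)·24 = 19

$19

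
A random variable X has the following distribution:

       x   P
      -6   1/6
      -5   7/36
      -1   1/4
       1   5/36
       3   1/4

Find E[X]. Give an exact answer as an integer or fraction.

-4/3

E[X] = (1/6)·(-6) + (7/36)·(-5) + (1/4)·(-1) + (5/36)·1 + (1/4)·3
     = -4/3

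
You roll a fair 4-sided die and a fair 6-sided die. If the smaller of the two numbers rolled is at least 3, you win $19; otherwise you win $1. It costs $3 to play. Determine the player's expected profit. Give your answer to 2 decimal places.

E[payout] = (2/3)·1 + (1/3)·19 = 7
Expected profit = 7 − 3 = 4 ≈ $4.00

$4.00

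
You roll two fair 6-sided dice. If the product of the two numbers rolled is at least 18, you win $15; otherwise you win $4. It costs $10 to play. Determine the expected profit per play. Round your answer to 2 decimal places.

-$2.94

E[payout] = (13/18)·4 + (5/18)·15 = 127/18
Expected profit = 127/18 − 10 = -53/18 ≈ -$2.94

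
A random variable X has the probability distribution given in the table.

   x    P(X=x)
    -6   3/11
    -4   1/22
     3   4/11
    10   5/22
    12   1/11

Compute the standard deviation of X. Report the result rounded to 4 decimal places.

6.5334

E[X] = 29/11, E[X²] = 546/11
Var(X) = E[X²] − (E[X])² = 546/11 − 841/121 = 5165/121
SD(X) = √(5165/121) ≈ 6.5334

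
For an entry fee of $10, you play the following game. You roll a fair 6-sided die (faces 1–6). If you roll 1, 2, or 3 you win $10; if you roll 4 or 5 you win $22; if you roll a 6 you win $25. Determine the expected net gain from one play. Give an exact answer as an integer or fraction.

E[payout] = (1/2)·10 + (1/3)·22 + (1/6)·25 = 33/2
Expected profit = 33/2 − 10 = 13/2

13/2 dollars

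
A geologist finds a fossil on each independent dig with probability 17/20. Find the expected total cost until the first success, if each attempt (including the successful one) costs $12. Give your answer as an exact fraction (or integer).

E[#attempts] = 1/p = 20/17; E[cost] = 12·20/17 = 240/17.

240/17 dollars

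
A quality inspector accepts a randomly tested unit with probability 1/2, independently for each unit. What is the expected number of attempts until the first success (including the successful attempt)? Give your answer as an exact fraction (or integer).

For a geometric distribution, E[trials] = 1/p = 1/(1/2) = 2.

2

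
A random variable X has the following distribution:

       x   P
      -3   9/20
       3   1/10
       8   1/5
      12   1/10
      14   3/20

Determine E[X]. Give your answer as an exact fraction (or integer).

E[X] = (9/20)·(-3) + (1/10)·3 + (1/5)·8 + (1/10)·12 + (3/20)·14
     = 77/20

77/20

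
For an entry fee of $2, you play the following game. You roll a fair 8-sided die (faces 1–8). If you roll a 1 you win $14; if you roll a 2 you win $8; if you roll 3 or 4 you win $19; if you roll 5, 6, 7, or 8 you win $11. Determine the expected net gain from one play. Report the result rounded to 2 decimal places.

E[payout] = (1/8)·8 + (1/2)·11 + (1/8)·14 + (1/4)·19 = 13
Expected profit = 13 − 2 = 11 ≈ $11.00

$11.00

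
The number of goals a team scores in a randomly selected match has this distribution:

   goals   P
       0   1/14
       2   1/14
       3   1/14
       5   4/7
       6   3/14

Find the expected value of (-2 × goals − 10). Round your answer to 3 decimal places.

-19.000

E[-2x-10] = (1/14)·(-10) + (1/14)·(-14) + (1/14)·(-16) + (4/7)·(-20) + (3/14)·(-22)
     = -19 ≈ -19.000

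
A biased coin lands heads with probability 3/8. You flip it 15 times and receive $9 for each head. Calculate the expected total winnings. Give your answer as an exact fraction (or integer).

405/8 dollars

E[#heads] = 15·3/8 = 45/8 (linearity over flips).
E[winnings] = 9·45/8 = 405/8.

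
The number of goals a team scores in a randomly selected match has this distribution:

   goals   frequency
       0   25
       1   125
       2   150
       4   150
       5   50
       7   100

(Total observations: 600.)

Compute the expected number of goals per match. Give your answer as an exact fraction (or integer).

Total = 600, so P(goals=0) = 25/600, etc.
E[X] = (1/24)·0 + (5/24)·1 + (1/4)·2 + (1/4)·4 + (1/12)·5 + (1/6)·7
     = 79/24

79/24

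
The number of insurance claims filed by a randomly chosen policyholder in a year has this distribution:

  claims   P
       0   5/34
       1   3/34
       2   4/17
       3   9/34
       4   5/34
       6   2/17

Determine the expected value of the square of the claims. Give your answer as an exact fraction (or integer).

E[X²] = (5/34)·0 + (3/34)·1 + (4/17)·4 + (9/34)·9 + (5/34)·16 + (2/17)·36
     = 10

10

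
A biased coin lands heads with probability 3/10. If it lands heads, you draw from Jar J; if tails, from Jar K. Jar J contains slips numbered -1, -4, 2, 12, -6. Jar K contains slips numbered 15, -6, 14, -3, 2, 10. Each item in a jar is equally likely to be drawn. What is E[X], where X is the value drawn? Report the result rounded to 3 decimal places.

E[X | Jar J] = (-1 − 4 + 2 + 12 − 6)/5 = 3/5
E[X | Jar K] = (15 − 6 + 14 − 3 + 2 + 10)/6 = 16/3
E[X] = (3/10)·3/5 + (7/10)·16/3 = 587/150 ≈ 3.913

3.913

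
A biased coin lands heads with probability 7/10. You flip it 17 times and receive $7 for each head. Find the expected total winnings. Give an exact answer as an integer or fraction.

833/10 dollars

E[#heads] = 17·7/10 = 119/10 (linearity over flips).
E[winnings] = 7·119/10 = 833/10.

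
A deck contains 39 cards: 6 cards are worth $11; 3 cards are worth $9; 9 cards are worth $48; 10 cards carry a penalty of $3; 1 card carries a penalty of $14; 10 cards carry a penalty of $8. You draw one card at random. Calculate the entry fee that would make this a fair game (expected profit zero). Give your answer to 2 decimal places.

$10.28

E[payout] = (6/39)·11 + (3/39)·9 + (9/39)·48 + (10/39)·(-3) + (1/39)·(-14) + (10/39)·(-8) = 401/39
Fair fee = E[payout] = 401/39 ≈ $10.28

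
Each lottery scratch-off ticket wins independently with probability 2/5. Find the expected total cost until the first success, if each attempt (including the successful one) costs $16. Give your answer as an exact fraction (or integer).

$40

E[#attempts] = 1/p = 5/2; E[cost] = 16·5/2 = 40.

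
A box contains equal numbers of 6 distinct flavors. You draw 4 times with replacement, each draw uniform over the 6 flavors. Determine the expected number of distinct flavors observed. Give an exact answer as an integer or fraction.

Let Xⱼ=1 if type j appears at least once. P(Xⱼ=1) = 1 − ((6−1)/6)^4 = 671/1296.
E[#distinct] = 6·671/1296 = 671/216.

671/216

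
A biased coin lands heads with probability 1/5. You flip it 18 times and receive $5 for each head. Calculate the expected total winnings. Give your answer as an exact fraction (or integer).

$18

E[#heads] = 18·1/5 = 18/5 (linearity over flips).
E[winnings] = 5·18/5 = 18.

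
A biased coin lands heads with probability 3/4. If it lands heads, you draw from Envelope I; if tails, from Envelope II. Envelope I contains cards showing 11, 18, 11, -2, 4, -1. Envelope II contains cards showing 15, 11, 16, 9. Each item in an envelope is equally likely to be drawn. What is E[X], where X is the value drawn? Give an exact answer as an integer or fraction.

E[X | Envelope I] = (11 + 18 + 11 − 2 + 4 − 1)/6 = 41/6
E[X | Envelope II] = (15 + 11 + 16 + 9)/4 = 51/4
E[X] = (3/4)·41/6 + (1/4)·51/4 = 133/16

133/16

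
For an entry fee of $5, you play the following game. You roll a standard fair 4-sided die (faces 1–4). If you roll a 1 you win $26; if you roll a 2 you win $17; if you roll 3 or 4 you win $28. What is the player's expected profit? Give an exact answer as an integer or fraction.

E[payout] = (1/4)·17 + (1/4)·26 + (1/2)·28 = 99/4
Expected profit = 99/4 − 5 = 79/4

79/4 dollars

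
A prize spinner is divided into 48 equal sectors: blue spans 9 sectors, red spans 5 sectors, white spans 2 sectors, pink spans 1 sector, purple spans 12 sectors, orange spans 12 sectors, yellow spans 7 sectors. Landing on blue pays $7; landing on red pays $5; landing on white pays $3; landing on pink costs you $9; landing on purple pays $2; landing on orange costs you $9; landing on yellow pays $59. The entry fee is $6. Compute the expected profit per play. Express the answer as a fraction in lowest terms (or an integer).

E[payout] = (9/48)·7 + (5/48)·5 + (2/48)·3 + (1/48)·(-9) + (12/48)·2 + (12/48)·(-9) + (7/48)·59 = 69/8
Expected profit = 69/8 − 6 = 21/8

21/8 dollars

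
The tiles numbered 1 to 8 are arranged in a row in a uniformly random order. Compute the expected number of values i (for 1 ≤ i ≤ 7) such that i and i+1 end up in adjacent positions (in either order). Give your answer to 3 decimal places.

For each i ∈ {1,…,7}, let Xᵢ = 1 if i and i+1 are adjacent. P(Xᵢ=1) = 2·(8−1)!/8! = 2/8.
By linearity, E[ΣXᵢ] = (7)·(2/8) = 7/4.
≈ 1.750

1.750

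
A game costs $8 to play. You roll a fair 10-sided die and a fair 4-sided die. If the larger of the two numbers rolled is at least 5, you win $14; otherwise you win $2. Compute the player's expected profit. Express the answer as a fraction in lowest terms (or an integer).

E[payout] = (2/5)·2 + (3/5)·14 = 46/5
Expected profit = 46/5 − 8 = 6/5

6/5 dollars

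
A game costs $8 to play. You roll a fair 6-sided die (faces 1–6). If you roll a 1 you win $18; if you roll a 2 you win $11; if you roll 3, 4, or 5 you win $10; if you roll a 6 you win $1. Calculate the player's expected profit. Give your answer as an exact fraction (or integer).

E[payout] = (1/6)·1 + (1/2)·10 + (1/6)·11 + (1/6)·18 = 10
Expected profit = 10 − 8 = 2

$2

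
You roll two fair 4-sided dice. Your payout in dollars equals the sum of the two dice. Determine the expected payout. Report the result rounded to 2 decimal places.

$5.00

Distribution of the sum of the two dice: 2 w.p. 1/16, 3 w.p. 1/8, 4 w.p. 3/16, 5 w.p. 1/4, 6 w.p. 3/16, 7 w.p. 1/8, …
E[payout] = (1/16)·2 + (1/8)·3 + (3/16)·4 + (1/4)·5 + (3/16)·6 + (1/8)·7 + (1/16)·8 = 5
≈ $5.00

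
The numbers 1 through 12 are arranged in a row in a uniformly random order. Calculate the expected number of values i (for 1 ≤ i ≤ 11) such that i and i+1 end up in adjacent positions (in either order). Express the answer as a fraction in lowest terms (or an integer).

For each i ∈ {1,…,11}, let Xᵢ = 1 if i and i+1 are adjacent. P(Xᵢ=1) = 2·(12−1)!/12! = 2/12.
By linearity, E[ΣXᵢ] = (11)·(2/12) = 11/6.

11/6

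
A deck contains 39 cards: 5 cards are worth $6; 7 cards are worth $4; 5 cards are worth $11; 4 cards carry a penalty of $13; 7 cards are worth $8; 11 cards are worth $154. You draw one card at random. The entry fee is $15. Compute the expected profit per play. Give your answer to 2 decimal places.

$31.44

E[payout] = (5/39)·6 + (7/39)·4 + (5/39)·11 + (4/39)·(-13) + (7/39)·8 + (11/39)·154 = 1811/39
Expected profit = 1811/39 − 15 = 1226/39 ≈ $31.44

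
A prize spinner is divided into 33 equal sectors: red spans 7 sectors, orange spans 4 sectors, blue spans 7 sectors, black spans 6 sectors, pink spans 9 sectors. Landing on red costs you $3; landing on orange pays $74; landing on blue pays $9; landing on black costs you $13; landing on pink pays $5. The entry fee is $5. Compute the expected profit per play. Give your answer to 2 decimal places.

E[payout] = (7/33)·(-3) + (4/33)·74 + (7/33)·9 + (6/33)·(-13) + (9/33)·5 = 305/33
Expected profit = 305/33 − 5 = 140/33 ≈ $4.24

$4.24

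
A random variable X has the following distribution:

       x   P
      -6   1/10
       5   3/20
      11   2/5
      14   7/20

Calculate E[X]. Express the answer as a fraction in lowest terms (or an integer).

189/20

E[X] = (1/10)·(-6) + (3/20)·5 + (2/5)·11 + (7/20)·14
     = 189/20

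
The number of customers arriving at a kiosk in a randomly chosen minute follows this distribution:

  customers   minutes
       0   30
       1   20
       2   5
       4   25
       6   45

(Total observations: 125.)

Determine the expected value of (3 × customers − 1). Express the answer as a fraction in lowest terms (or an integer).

43/5

Total = 125, so P(customers=0) = 30/125, etc.
E[3x-1] = (6/25)·(-1) + (4/25)·2 + (1/25)·5 + (1/5)·11 + (9/25)·17
     = 43/5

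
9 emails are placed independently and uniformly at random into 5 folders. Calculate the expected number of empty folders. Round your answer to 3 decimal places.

Let Xⱼ=1 if folder j is empty. P(Xⱼ=1) = ((5-1)/5)^9 = 262144/1953125.
By linearity, E[#empty] = 5·262144/1953125 = 262144/390625.
≈ 0.671

0.671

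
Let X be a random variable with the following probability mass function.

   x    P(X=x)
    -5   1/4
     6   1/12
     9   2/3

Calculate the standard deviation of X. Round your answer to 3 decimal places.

E[X] = 21/4, E[X²] = 253/4
Var(X) = E[X²] − (E[X])² = 253/4 − 441/16 = 571/16
SD(X) = √(571/16) ≈ 5.974

5.974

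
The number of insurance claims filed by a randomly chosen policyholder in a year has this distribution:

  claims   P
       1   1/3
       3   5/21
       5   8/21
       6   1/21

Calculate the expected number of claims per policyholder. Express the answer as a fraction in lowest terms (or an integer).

E[X] = (1/3)·1 + (5/21)·3 + (8/21)·5 + (1/21)·6
     = 68/21

68/21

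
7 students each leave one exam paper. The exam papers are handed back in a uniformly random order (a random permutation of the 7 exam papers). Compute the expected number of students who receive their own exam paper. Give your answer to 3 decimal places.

1.000

Let Xᵢ = 1 if person i gets their own exam paper. For each i, P(Xᵢ=1) = 1/7.
By linearity of expectation, E[X₁+…+X_7] = 7·(1/7) = 1.
≈ 1.000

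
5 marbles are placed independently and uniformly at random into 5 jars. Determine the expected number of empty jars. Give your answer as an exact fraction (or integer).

1024/625

Let Xⱼ=1 if jar j is empty. P(Xⱼ=1) = ((5-1)/5)^5 = 1024/3125.
By linearity, E[#empty] = 5·1024/3125 = 1024/625.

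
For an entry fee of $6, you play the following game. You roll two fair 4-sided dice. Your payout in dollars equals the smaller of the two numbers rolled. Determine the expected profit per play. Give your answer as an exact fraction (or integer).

-33/8 dollars

Distribution of the smaller of the two numbers rolled: 1 w.p. 7/16, 2 w.p. 5/16, 3 w.p. 3/16, 4 w.p. 1/16
E[payout] = (7/16)·1 + (5/16)·2 + (3/16)·3 + (1/16)·4 = 15/8
Expected profit = 15/8 − 6 = -33/8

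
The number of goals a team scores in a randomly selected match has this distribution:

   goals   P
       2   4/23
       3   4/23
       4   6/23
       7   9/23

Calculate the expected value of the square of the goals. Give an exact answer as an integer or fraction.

589/23

E[X²] = (4/23)·4 + (4/23)·9 + (6/23)·16 + (9/23)·49
     = 589/23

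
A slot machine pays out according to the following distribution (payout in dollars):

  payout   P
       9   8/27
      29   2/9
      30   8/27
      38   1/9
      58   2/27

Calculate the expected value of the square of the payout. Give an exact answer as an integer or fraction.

23954/27

E[X²] = (8/27)·81 + (2/9)·841 + (8/27)·900 + (1/9)·1444 + (2/27)·3364
     = 23954/27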